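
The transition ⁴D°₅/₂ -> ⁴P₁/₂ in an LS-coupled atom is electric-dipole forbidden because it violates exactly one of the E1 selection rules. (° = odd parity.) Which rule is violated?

Parity must change: odd → even — passes.
ΔS = 0: S: 3/2 → 3/2 — passes.
ΔL = 0, ±1 (not L=0↔0): L: 2 → 1, ΔL = -1 — passes.
ΔJ = 0, ±1 (not J=0↔0): J: 5/2 → 1/2, ΔJ = -2 — fails.

the ΔJ = 0, ±1 rule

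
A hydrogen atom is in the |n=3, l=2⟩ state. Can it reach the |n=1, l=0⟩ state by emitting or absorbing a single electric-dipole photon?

l: 2 → 0 (Δl = -2). Δl = ±1 fails.
The transition is electric-dipole forbidden.

forbidden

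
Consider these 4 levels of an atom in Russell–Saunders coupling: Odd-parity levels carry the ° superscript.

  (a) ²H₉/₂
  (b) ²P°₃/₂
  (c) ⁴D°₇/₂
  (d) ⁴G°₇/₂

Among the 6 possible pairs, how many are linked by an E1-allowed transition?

(a)–(b): forbidden (ΔL, ΔJ).
(a)–(c): forbidden (ΔS, ΔL).
(a)–(d): forbidden (ΔS).
(b)–(c): forbidden (parity, ΔS, ΔJ).
(b)–(d): forbidden (parity, ΔS, ΔL, ΔJ).
(c)–(d): forbidden (parity, ΔL).
Allowed pairs: 0 of 6.

0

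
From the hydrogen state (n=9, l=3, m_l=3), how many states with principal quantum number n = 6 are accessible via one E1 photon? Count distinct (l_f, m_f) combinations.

E1 requires Δl = ±1, so l_f ∈ {2, 4}; with 0 ≤ l_f ≤ n_f−1 = 5, the allowed l_f values are {2, 4}.
For l_f = 2: m_f ∈ {m_i−1, m_i, m_i+1} ∩ [−2, 2] = {2} → 1 state.
For l_f = 4: m_f ∈ {m_i−1, m_i, m_i+1} ∩ [−4, 4] = {2, 3, 4} → 3 states.
Total: 4.

4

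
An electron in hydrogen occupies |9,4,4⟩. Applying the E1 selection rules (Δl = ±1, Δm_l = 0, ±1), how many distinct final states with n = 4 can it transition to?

E1 requires Δl = ±1, so l_f ∈ {3, 5}; with 0 ≤ l_f ≤ n_f−1 = 3, the allowed l_f values are {3}.
For l_f = 3: m_f ∈ {m_i−1, m_i, m_i+1} ∩ [−3, 3] = {3} → 1 state.
Total: 1.

1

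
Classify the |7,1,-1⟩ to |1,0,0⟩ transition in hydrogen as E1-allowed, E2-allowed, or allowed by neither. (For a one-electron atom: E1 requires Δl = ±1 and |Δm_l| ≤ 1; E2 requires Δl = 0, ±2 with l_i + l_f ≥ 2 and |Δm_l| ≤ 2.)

E1

Δl = 0 − 1 = -1; l_i + l_f = 1.
Δm_l = +1.
E1 (Δl = ±1, |Δm_l| ≤ 1): satisfied.
E2 (Δl = 0,±2, l_i+l_f ≥ 2, |Δm_l| ≤ 2): not satisfied.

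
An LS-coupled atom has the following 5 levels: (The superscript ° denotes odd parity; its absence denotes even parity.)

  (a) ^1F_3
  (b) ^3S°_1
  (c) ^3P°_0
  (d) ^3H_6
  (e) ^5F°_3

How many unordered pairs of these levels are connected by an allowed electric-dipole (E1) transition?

(a)–(b): forbidden (ΔS, ΔL, ΔJ).
(a)–(c): forbidden (ΔS, ΔL, ΔJ).
(a)–(d): forbidden (parity, ΔS, ΔL, ΔJ).
(a)–(e): forbidden (ΔS).
(b)–(c): forbidden (parity).
(b)–(d): forbidden (ΔL, ΔJ).
(b)–(e): forbidden (parity, ΔS, ΔL, ΔJ).
(c)–(d): forbidden (ΔL, ΔJ).
(c)–(e): forbidden (parity, ΔS, ΔL, ΔJ).
(d)–(e): forbidden (ΔS, ΔL, ΔJ).
Allowed pairs: 0 of 10.

0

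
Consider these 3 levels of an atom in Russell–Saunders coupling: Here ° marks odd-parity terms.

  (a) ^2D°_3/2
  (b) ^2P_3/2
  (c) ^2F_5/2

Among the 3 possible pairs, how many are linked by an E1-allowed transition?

(a)–(b): allowed.
(a)–(c): allowed.
(b)–(c): forbidden (parity, ΔL).
Allowed pairs: 2 of 3.

2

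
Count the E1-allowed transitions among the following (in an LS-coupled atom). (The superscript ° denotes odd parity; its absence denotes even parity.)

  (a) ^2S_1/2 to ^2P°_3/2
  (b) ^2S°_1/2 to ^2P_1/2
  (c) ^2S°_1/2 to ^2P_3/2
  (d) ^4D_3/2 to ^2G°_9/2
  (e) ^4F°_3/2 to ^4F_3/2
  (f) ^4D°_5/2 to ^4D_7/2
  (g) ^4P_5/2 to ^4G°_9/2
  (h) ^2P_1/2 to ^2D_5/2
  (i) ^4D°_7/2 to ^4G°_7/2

(a) allowed
(b) allowed
(c) allowed
(d) forbidden (ΔS, ΔL, ΔJ fail)
(e) allowed
(f) allowed
(g) forbidden (ΔL, ΔJ fail)
(h) forbidden (parity, ΔJ fail)
(i) forbidden (parity, ΔL fail)
Total allowed: 5 of 9.

5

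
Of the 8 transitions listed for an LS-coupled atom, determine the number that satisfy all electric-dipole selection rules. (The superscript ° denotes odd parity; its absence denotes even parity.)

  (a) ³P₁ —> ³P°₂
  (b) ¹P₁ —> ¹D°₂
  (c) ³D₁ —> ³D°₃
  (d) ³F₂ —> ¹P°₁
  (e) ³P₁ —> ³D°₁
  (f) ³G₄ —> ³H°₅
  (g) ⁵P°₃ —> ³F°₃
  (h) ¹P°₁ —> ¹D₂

5

(a) allowed
(b) allowed
(c) forbidden (ΔJ fails)
(d) forbidden (ΔS, ΔL fail)
(e) allowed
(f) allowed
(g) forbidden (parity, ΔS, ΔL fail)
(h) allowed
Total allowed: 5 of 8.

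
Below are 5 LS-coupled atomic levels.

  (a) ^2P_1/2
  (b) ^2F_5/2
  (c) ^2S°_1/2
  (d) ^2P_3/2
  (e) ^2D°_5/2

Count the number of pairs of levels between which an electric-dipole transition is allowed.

4

(a)–(b): forbidden (parity, ΔL, ΔJ).
(a)–(c): allowed.
(a)–(d): forbidden (parity).
(a)–(e): forbidden (ΔJ).
(b)–(c): forbidden (ΔL, ΔJ).
(b)–(d): forbidden (parity, ΔL).
(b)–(e): allowed.
(c)–(d): allowed.
(c)–(e): forbidden (parity, ΔL, ΔJ).
(d)–(e): allowed.
Allowed pairs: 4 of 10.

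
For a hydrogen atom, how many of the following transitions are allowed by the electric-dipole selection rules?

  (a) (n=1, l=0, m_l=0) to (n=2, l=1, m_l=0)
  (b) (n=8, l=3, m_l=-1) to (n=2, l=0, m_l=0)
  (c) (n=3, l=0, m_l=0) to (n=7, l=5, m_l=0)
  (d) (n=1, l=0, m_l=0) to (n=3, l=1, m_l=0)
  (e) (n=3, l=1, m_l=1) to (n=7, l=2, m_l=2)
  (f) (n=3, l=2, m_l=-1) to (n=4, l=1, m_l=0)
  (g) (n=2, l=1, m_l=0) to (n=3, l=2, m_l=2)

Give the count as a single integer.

4

(a) allowed
(b) forbidden — Δl = -3 (E1 requires Δl = ±1)
(c) forbidden — Δl = +5 (E1 requires Δl = ±1)
(d) allowed
(e) allowed
(f) allowed
(g) forbidden — Δm_l = +2 (E1 requires Δm_l = 0, ±1)
Total allowed: 4 of 7.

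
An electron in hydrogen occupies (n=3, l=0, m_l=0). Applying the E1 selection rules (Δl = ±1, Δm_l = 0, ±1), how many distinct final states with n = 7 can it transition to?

E1 requires Δl = ±1, so l_f ∈ {-1, 1}; with 0 ≤ l_f ≤ n_f−1 = 6, the allowed l_f values are {1}.
For l_f = 1: m_f ∈ {m_i−1, m_i, m_i+1} ∩ [−1, 1] = {-1, 0, 1} → 3 states.
Total: 3.

3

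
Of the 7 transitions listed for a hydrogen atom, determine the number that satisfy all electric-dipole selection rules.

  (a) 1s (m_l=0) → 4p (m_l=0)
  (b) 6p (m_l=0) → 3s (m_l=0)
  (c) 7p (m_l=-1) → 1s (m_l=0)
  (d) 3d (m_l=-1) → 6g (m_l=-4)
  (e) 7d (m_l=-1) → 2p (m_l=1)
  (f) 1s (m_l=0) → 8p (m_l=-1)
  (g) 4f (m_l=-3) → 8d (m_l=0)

4

(a) allowed
(b) allowed
(c) allowed
(d) forbidden — Δl = +2 (E1 requires Δl = ±1); Δm_l = -3 (E1 requires Δm_l = 0, ±1)
(e) forbidden — Δm_l = +2 (E1 requires Δm_l = 0, ±1)
(f) allowed
(g) forbidden — Δm_l = +3 (E1 requires Δm_l = 0, ±1)
Total allowed: 4 of 7.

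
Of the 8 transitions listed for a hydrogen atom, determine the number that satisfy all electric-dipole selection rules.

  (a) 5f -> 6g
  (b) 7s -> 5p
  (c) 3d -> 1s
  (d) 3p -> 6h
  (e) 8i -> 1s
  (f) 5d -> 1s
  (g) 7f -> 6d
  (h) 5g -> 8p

3

(a) allowed
(b) allowed
(c) forbidden — Δl = -2 (E1 requires Δl = ±1)
(d) forbidden — Δl = +4 (E1 requires Δl = ±1)
(e) forbidden — Δl = -6 (E1 requires Δl = ±1)
(f) forbidden — Δl = -2 (E1 requires Δl = ±1)
(g) allowed
(h) forbidden — Δl = -3 (E1 requires Δl = ±1)
Total allowed: 3 of 8.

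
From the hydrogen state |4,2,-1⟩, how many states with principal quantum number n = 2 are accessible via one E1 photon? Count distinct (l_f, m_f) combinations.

E1 requires Δl = ±1, so l_f ∈ {1, 3}; with 0 ≤ l_f ≤ n_f−1 = 1, the allowed l_f values are {1}.
For l_f = 1: m_f ∈ {m_i−1, m_i, m_i+1} ∩ [−1, 1] = {-1, 0} → 2 states.
Total: 2.

2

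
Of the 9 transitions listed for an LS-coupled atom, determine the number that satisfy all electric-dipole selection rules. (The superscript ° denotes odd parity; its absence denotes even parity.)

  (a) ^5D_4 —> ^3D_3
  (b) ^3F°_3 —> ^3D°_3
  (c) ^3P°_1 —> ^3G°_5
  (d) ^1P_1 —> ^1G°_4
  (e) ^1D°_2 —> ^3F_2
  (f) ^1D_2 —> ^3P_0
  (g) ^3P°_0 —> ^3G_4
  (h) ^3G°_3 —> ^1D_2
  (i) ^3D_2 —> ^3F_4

(a) forbidden (parity, ΔS fail)
(b) forbidden (parity fails)
(c) forbidden (parity, ΔL, ΔJ fail)
(d) forbidden (ΔL, ΔJ fail)
(e) forbidden (ΔS fails)
(f) forbidden (parity, ΔS, ΔJ fail)
(g) forbidden (ΔL, ΔJ fail)
(h) forbidden (ΔS, ΔL fail)
(i) forbidden (parity, ΔJ fail)
Total allowed: 0 of 9.

0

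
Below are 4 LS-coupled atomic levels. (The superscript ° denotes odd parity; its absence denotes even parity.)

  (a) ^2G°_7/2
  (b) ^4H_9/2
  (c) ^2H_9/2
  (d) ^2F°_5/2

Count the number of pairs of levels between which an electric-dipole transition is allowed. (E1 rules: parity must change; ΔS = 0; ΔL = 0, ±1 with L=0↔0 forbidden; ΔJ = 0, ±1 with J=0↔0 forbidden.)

1

(a)–(b): forbidden (ΔS).
(a)–(c): allowed.
(a)–(d): forbidden (parity).
(b)–(c): forbidden (parity, ΔS).
(b)–(d): forbidden (ΔS, ΔL, ΔJ).
(c)–(d): forbidden (ΔL, ΔJ).
Allowed pairs: 1 of 6.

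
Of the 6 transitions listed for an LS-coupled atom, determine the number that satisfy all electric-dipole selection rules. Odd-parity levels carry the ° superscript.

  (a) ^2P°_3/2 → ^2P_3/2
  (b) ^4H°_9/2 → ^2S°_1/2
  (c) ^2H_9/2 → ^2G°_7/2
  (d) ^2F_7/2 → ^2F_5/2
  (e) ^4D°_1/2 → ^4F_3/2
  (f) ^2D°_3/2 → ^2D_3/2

4

(a) allowed
(b) forbidden (parity, ΔS, ΔL, ΔJ fail)
(c) allowed
(d) forbidden (parity fails)
(e) allowed
(f) allowed
Total allowed: 4 of 6.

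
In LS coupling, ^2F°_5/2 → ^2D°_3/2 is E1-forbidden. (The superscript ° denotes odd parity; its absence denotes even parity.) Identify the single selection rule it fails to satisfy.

parity

ΔJ = 0, ±1 (not J=0↔0): J: 5/2 → 3/2, ΔJ = -1 — satisfied.
Parity must change: odd → odd — violated.
ΔL = 0, ±1 (not L=0↔0): L: 3 → 2, ΔL = -1 — satisfied.
ΔS = 0: S: 1/2 → 1/2 — satisfied.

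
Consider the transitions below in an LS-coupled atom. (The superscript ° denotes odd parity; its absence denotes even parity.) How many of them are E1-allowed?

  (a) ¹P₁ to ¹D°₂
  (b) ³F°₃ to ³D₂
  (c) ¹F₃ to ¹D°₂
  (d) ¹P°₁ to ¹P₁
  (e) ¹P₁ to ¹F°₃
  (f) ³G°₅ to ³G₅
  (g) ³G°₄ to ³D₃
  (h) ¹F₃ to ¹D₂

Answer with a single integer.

(a) allowed
(b) allowed
(c) allowed
(d) allowed
(e) forbidden (ΔL, ΔJ fail)
(f) allowed
(g) forbidden (ΔL fails)
(h) forbidden (parity fails)
Total allowed: 5 of 8.

5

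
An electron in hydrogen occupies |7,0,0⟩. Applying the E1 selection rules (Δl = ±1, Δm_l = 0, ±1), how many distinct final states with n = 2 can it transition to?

E1 requires Δl = ±1, so l_f ∈ {-1, 1}; with 0 ≤ l_f ≤ n_f−1 = 1, the allowed l_f values are {1}.
For l_f = 1: m_f ∈ {m_i−1, m_i, m_i+1} ∩ [−1, 1] = {-1, 0, 1} → 3 states.
Total: 3.

3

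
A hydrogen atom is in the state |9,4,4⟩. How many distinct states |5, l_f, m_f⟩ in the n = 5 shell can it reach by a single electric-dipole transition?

E1 requires Δl = ±1, so l_f ∈ {3, 5}; with 0 ≤ l_f ≤ n_f−1 = 4, the allowed l_f values are {3}.
For l_f = 3: m_f ∈ {m_i−1, m_i, m_i+1} ∩ [−3, 3] = {3} → 1 state.
Total: 1.

1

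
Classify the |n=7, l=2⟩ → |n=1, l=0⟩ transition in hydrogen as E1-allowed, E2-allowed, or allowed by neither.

Δl = 0 − 2 = -2; l_i + l_f = 2.
E1 (Δl = ±1): not satisfied.
E2 (Δl = 0,±2, l_i+l_f ≥ 2): satisfied.

E2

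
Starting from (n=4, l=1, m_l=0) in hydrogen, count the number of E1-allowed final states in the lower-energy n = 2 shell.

1

E1 requires Δl = ±1, so l_f ∈ {0, 2}; with 0 ≤ l_f ≤ n_f−1 = 1, the allowed l_f values are {0}.
For l_f = 0: m_f ∈ {m_i−1, m_i, m_i+1} ∩ [−0, 0] = {0} → 1 state.
Total: 1.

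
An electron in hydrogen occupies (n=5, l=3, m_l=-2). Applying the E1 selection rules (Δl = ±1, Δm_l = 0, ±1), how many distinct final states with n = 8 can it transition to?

E1 requires Δl = ±1, so l_f ∈ {2, 4}; with 0 ≤ l_f ≤ n_f−1 = 7, the allowed l_f values are {2, 4}.
For l_f = 2: m_f ∈ {m_i−1, m_i, m_i+1} ∩ [−2, 2] = {-2, -1} → 2 states.
For l_f = 4: m_f ∈ {m_i−1, m_i, m_i+1} ∩ [−4, 4] = {-3, -2, -1} → 3 states.
Total: 5.

5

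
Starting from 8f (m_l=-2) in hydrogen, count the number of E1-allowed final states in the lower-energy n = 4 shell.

2

E1 requires Δl = ±1, so l_f ∈ {2, 4}; with 0 ≤ l_f ≤ n_f−1 = 3, the allowed l_f values are {2}.
For l_f = 2: m_f ∈ {m_i−1, m_i, m_i+1} ∩ [−2, 2] = {-2, -1} → 2 states.
Total: 2.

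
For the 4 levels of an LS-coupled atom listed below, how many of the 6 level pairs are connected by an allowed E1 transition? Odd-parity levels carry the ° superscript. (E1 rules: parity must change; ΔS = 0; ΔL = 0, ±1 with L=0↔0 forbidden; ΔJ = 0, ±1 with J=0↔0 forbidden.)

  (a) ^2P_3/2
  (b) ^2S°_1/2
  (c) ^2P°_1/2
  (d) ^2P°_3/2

3

(a)–(b): allowed.
(a)–(c): allowed.
(a)–(d): allowed.
(b)–(c): forbidden (parity).
(b)–(d): forbidden (parity).
(c)–(d): forbidden (parity).
Allowed pairs: 3 of 6.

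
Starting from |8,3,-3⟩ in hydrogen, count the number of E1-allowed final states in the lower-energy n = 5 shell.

E1 requires Δl = ±1, so l_f ∈ {2, 4}; with 0 ≤ l_f ≤ n_f−1 = 4, the allowed l_f values are {2, 4}.
For l_f = 2: m_f ∈ {m_i−1, m_i, m_i+1} ∩ [−2, 2] = {-2} → 1 state.
For l_f = 4: m_f ∈ {m_i−1, m_i, m_i+1} ∩ [−4, 4] = {-4, -3, -2} → 3 states.
Total: 4.

4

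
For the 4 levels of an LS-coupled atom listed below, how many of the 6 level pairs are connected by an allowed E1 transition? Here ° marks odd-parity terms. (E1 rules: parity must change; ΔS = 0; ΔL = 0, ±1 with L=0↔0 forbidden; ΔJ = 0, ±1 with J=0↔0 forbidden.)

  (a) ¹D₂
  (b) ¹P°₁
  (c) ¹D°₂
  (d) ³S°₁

(a)–(b): allowed.
(a)–(c): allowed.
(a)–(d): forbidden (ΔS, ΔL).
(b)–(c): forbidden (parity).
(b)–(d): forbidden (parity, ΔS).
(c)–(d): forbidden (parity, ΔS, ΔL).
Allowed pairs: 2 of 6.

2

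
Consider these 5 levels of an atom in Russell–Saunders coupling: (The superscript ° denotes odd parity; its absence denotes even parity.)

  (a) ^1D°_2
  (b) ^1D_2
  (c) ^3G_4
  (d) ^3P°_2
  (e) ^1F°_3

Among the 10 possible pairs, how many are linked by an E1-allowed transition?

(a)–(b): allowed.
(a)–(c): forbidden (ΔS, ΔL, ΔJ).
(a)–(d): forbidden (parity, ΔS).
(a)–(e): forbidden (parity).
(b)–(c): forbidden (parity, ΔS, ΔL, ΔJ).
(b)–(d): forbidden (ΔS).
(b)–(e): allowed.
(c)–(d): forbidden (ΔL, ΔJ).
(c)–(e): forbidden (ΔS).
(d)–(e): forbidden (parity, ΔS, ΔL).
Allowed pairs: 2 of 10.

2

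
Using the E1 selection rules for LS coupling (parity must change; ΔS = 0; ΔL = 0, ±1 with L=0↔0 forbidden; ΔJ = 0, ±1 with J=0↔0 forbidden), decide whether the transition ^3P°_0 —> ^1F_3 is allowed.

Initial level: S=1, L=1, J=0, parity odd. Final level: S=0, L=3, J=3, parity even.
Parity must change: odd → even — passes.
ΔS = 0: S: 1 → 0 — fails.
ΔL = 0, ±1 (not L=0↔0): L: 1 → 3, ΔL = +2 — fails.
ΔJ = 0, ±1 (not J=0↔0): J: 0 → 3, ΔJ = +3 — fails.
Rule(s) violated: ΔS, ΔL, ΔJ.

forbidden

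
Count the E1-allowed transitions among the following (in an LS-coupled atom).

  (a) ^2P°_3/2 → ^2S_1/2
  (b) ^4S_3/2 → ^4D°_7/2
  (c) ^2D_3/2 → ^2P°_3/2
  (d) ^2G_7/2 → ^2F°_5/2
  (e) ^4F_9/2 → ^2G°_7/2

3

(a) allowed
(b) forbidden (ΔL, ΔJ fail)
(c) allowed
(d) allowed
(e) forbidden (ΔS fails)
Total allowed: 3 of 5.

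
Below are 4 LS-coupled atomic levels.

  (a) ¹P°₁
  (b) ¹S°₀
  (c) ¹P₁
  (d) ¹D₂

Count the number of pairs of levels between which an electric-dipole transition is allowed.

(a)–(b): forbidden (parity).
(a)–(c): allowed.
(a)–(d): allowed.
(b)–(c): allowed.
(b)–(d): forbidden (ΔL, ΔJ).
(c)–(d): forbidden (parity).
Allowed pairs: 3 of 6.

3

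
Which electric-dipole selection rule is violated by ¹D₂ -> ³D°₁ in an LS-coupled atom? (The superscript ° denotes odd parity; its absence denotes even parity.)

the ΔS = 0 rule

Initial level: S=0, L=2, J=2, parity even. Final level: S=1, L=2, J=1, parity odd.
ΔJ = 0, ±1 (not J=0↔0): J: 2 → 1, ΔJ = -1 — ok.
ΔS = 0: S: 0 → 1 — fails.
ΔL = 0, ±1 (not L=0↔0): L: 2 → 2, ΔL = +0 — ok.
Parity must change: even → odd — ok.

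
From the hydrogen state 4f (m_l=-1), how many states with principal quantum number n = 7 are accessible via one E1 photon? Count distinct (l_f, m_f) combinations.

6

E1 requires Δl = ±1, so l_f ∈ {2, 4}; with 0 ≤ l_f ≤ n_f−1 = 6, the allowed l_f values are {2, 4}.
For l_f = 2: m_f ∈ {m_i−1, m_i, m_i+1} ∩ [−2, 2] = {-2, -1, 0} → 3 states.
For l_f = 4: m_f ∈ {m_i−1, m_i, m_i+1} ∩ [−4, 4] = {-2, -1, 0} → 3 states.
Total: 6.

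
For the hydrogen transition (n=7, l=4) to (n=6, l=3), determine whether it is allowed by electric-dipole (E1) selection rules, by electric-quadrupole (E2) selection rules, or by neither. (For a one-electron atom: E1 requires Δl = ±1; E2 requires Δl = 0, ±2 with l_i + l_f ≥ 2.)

E1

Δl = 3 − 4 = -1; l_i + l_f = 7.
E1 (Δl = ±1): satisfied.
E2 (Δl = 0,±2, l_i+l_f ≥ 2): not satisfied.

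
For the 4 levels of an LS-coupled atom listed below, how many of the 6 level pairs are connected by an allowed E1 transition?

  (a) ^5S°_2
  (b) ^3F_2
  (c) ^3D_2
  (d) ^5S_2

(a)–(b): forbidden (ΔS, ΔL).
(a)–(c): forbidden (ΔS, ΔL).
(a)–(d): forbidden (ΔL).
(b)–(c): forbidden (parity).
(b)–(d): forbidden (parity, ΔS, ΔL).
(c)–(d): forbidden (parity, ΔS, ΔL).
Allowed pairs: 0 of 6.

0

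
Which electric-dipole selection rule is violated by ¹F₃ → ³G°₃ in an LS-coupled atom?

Reading off the term symbols: S 0→1, L 3→4, J 3→3, parity even→odd.
ΔL = 0, ±1 (not L=0↔0): L: 3 → 4, ΔL = +1 — passes.
ΔS = 0: S: 0 → 1 — fails.
Parity must change: even → odd — passes.
ΔJ = 0, ±1 (not J=0↔0): J: 3 → 3, ΔJ = +0 — passes.

the ΔS = 0 rule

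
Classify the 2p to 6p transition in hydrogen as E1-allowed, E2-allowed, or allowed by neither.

Δl = 1 − 1 = +0; l_i + l_f = 2.
E1 (Δl = ±1): not satisfied.
E2 (Δl = 0,±2, l_i+l_f ≥ 2): satisfied.

E2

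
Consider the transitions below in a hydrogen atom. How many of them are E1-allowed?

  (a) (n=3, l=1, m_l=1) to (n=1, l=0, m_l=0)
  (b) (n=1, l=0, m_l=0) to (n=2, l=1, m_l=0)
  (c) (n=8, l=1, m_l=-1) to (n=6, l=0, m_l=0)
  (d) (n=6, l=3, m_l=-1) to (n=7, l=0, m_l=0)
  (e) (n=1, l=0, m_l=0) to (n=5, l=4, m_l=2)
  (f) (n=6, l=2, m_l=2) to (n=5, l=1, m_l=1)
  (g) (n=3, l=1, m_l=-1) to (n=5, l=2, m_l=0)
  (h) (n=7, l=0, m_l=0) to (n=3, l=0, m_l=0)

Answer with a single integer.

(a) allowed
(b) allowed
(c) allowed
(d) forbidden — Δl = -3 (E1 requires Δl = ±1)
(e) forbidden — Δl = +4 (E1 requires Δl = ±1); Δm_l = +2 (E1 requires Δm_l = 0, ±1)
(f) allowed
(g) allowed
(h) forbidden — Δl = +0 (E1 requires Δl = ±1)
Total allowed: 5 of 8.

5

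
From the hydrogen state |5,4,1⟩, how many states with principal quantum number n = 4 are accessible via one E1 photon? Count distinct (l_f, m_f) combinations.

3

E1 requires Δl = ±1, so l_f ∈ {3, 5}; with 0 ≤ l_f ≤ n_f−1 = 3, the allowed l_f values are {3}.
For l_f = 3: m_f ∈ {m_i−1, m_i, m_i+1} ∩ [−3, 3] = {0, 1, 2} → 3 states.
Total: 3.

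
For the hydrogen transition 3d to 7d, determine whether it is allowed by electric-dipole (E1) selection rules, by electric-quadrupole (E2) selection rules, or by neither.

E2

Δl = 2 − 2 = +0; l_i + l_f = 4.
E1 (Δl = ±1): not satisfied.
E2 (Δl = 0,±2, l_i+l_f ≥ 2): satisfied.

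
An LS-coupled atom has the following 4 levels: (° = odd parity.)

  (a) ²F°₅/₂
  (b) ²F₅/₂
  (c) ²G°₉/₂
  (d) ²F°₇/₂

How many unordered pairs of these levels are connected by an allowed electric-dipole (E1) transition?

(a)–(b): allowed.
(a)–(c): forbidden (parity, ΔJ).
(a)–(d): forbidden (parity).
(b)–(c): forbidden (ΔJ).
(b)–(d): allowed.
(c)–(d): forbidden (parity).
Allowed pairs: 2 of 6.

2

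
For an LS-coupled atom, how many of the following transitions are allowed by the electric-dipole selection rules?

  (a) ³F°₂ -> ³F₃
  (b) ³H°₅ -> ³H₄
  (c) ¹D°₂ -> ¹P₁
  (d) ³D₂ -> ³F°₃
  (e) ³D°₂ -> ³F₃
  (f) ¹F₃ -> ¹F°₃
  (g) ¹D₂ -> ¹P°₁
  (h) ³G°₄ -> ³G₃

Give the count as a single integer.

8

(a) allowed
(b) allowed
(c) allowed
(d) allowed
(e) allowed
(f) allowed
(g) allowed
(h) allowed
Total allowed: 8 of 8.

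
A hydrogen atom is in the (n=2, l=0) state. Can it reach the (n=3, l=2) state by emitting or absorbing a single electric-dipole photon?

Δl = 2 − 0 = +2; the E1 rule Δl = ±1 is ✗.
The transition is electric-dipole forbidden.

forbidden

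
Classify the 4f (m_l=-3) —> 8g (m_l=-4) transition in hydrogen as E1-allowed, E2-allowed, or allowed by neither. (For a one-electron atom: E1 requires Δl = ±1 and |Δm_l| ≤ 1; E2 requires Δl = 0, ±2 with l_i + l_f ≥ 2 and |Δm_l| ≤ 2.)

Δl = 4 − 3 = +1; l_i + l_f = 7.
Δm_l = -1.
E1 (Δl = ±1, |Δm_l| ≤ 1): satisfied.
E2 (Δl = 0,±2, l_i+l_f ≥ 2, |Δm_l| ≤ 2): not satisfied.

E1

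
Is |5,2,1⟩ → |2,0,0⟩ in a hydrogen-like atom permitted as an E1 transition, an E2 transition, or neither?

E2

Δl = 0 − 2 = -2; l_i + l_f = 2.
Δm_l = -1.
E1 (Δl = ±1, |Δm_l| ≤ 1): not satisfied.
E2 (Δl = 0,±2, l_i+l_f ≥ 2, |Δm_l| ≤ 2): satisfied.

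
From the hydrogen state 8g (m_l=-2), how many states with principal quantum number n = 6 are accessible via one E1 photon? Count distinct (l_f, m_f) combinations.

6

E1 requires Δl = ±1, so l_f ∈ {3, 5}; with 0 ≤ l_f ≤ n_f−1 = 5, the allowed l_f values are {3, 5}.
For l_f = 3: m_f ∈ {m_i−1, m_i, m_i+1} ∩ [−3, 3] = {-3, -2, -1} → 3 states.
For l_f = 5: m_f ∈ {m_i−1, m_i, m_i+1} ∩ [−5, 5] = {-3, -2, -1} → 3 states.
Total: 6.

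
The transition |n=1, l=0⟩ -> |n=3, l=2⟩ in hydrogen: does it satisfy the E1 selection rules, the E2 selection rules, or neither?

Δl = 2 − 0 = +2; l_i + l_f = 2.
E1 (Δl = ±1): not satisfied.
E2 (Δl = 0,±2, l_i+l_f ≥ 2): satisfied.

E2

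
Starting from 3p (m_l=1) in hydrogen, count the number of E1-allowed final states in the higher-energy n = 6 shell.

E1 requires Δl = ±1, so l_f ∈ {0, 2}; with 0 ≤ l_f ≤ n_f−1 = 5, the allowed l_f values are {0, 2}.
For l_f = 0: m_f ∈ {m_i−1, m_i, m_i+1} ∩ [−0, 0] = {0} → 1 state.
For l_f = 2: m_f ∈ {m_i−1, m_i, m_i+1} ∩ [−2, 2] = {0, 1, 2} → 3 states.
Total: 4.

4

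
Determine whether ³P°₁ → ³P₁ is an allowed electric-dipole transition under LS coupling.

allowed

Parity must change: odd → even — ok.
ΔS = 0: S: 1 → 1 — ok.
ΔL = 0, ±1 (not L=0↔0): L: 1 → 1, ΔL = +0 — ok.
ΔJ = 0, ±1 (not J=0↔0): J: 1 → 1, ΔJ = +0 — ok.
All four E1 rules are satisfied.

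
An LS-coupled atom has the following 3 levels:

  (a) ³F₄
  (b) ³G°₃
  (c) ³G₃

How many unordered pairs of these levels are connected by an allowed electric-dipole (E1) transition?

(a)–(b): allowed.
(a)–(c): forbidden (parity).
(b)–(c): allowed.
Allowed pairs: 2 of 3.

2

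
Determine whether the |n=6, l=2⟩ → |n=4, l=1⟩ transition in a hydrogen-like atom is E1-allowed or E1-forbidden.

allowed

Initial l = 2, final l = 1, so Δl = -1. E1 requires Δl = ±1: ok.
All E1 selection rules are satisfied.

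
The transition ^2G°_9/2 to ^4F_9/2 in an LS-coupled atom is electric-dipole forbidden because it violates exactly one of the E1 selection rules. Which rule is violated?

ΔS = 0: S: 1/2 → 3/2 — fails.
ΔJ = 0, ±1 (not J=0↔0): J: 9/2 → 9/2, ΔJ = +0 — passes.
Parity must change: odd → even — passes.
ΔL = 0, ±1 (not L=0↔0): L: 4 → 3, ΔL = -1 — passes.

the ΔS = 0 rule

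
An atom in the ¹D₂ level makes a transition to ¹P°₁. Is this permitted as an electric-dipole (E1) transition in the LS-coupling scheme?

allowed

Initial level: S=0, L=2, J=2, parity even. Final level: S=0, L=1, J=1, parity odd.
Parity must change: even → odd — ✓.
ΔL = 0, ±1 (not L=0↔0): L: 2 → 1, ΔL = -1 — ✓.
ΔJ = 0, ±1 (not J=0↔0): J: 2 → 1, ΔJ = -1 — ✓.
ΔS = 0: S: 0 → 0 — ✓.
All four E1 rules are satisfied.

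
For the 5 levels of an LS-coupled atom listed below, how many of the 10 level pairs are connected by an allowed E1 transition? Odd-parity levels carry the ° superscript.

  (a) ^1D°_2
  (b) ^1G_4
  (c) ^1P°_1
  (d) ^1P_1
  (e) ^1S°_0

3

(a)–(b): forbidden (ΔL, ΔJ).
(a)–(c): forbidden (parity).
(a)–(d): allowed.
(a)–(e): forbidden (parity, ΔL, ΔJ).
(b)–(c): forbidden (ΔL, ΔJ).
(b)–(d): forbidden (parity, ΔL, ΔJ).
(b)–(e): forbidden (ΔL, ΔJ).
(c)–(d): allowed.
(c)–(e): forbidden (parity).
(d)–(e): allowed.
Allowed pairs: 3 of 10.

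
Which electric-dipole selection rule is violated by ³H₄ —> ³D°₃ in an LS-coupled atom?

the ΔL = 0, ±1 rule

Parity must change: even → odd — ok.
ΔS = 0: S: 1 → 1 — ok.
ΔJ = 0, ±1 (not J=0↔0): J: 4 → 3, ΔJ = -1 — ok.
ΔL = 0, ±1 (not L=0↔0): L: 5 → 2, ΔL = -3 — fails.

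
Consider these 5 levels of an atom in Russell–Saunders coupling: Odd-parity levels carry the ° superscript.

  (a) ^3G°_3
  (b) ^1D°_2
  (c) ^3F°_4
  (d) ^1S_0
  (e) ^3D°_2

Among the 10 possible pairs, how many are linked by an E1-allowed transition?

0

(a)–(b): forbidden (parity, ΔS, ΔL).
(a)–(c): forbidden (parity).
(a)–(d): forbidden (ΔS, ΔL, ΔJ).
(a)–(e): forbidden (parity, ΔL).
(b)–(c): forbidden (parity, ΔS, ΔJ).
(b)–(d): forbidden (ΔL, ΔJ).
(b)–(e): forbidden (parity, ΔS).
(c)–(d): forbidden (ΔS, ΔL, ΔJ).
(c)–(e): forbidden (parity, ΔJ).
(d)–(e): forbidden (ΔS, ΔL, ΔJ).
Allowed pairs: 0 of 10.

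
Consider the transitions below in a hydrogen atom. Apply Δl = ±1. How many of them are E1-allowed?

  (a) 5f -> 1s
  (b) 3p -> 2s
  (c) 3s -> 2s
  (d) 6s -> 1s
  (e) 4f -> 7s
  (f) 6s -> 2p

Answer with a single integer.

(a) forbidden — Δl = -3 (E1 requires Δl = ±1)
(b) allowed
(c) forbidden — Δl = +0 (E1 requires Δl = ±1)
(d) forbidden — Δl = +0 (E1 requires Δl = ±1)
(e) forbidden — Δl = -3 (E1 requires Δl = ±1)
(f) allowed
Total allowed: 2 of 6.

2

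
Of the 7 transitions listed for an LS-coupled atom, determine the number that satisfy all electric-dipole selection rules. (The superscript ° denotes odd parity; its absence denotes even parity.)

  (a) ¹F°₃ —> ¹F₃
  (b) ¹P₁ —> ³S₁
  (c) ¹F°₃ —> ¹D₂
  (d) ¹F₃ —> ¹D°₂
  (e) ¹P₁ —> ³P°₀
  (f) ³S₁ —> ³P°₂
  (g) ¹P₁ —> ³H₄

(a) allowed
(b) forbidden (parity, ΔS fail)
(c) allowed
(d) allowed
(e) forbidden (ΔS fails)
(f) allowed
(g) forbidden (parity, ΔS, ΔL, ΔJ fail)
Total allowed: 4 of 7.

4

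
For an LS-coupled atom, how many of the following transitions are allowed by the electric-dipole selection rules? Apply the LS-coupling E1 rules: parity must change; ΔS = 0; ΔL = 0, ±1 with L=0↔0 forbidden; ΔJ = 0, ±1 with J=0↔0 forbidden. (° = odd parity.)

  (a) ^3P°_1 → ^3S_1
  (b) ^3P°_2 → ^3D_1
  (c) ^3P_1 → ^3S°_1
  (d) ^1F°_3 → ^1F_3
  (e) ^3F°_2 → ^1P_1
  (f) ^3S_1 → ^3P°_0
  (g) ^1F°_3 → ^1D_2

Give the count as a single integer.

6

(a) allowed
(b) allowed
(c) allowed
(d) allowed
(e) forbidden (ΔS, ΔL fail)
(f) allowed
(g) allowed
Total allowed: 6 of 7.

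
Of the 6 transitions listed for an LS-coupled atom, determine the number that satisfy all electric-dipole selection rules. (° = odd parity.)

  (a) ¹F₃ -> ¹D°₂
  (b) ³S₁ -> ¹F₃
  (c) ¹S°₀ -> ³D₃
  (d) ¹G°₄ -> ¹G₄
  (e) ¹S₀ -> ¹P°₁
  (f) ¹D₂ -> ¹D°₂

4

(a) allowed
(b) forbidden (parity, ΔS, ΔL, ΔJ fail)
(c) forbidden (ΔS, ΔL, ΔJ fail)
(d) allowed
(e) allowed
(f) allowed
Total allowed: 4 of 6.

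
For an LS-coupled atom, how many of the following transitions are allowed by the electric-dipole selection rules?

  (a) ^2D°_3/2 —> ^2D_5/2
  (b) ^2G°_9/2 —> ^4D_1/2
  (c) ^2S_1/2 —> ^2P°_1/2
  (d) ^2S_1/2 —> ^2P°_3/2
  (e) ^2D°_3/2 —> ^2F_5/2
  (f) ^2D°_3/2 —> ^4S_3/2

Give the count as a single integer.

4

(a) allowed
(b) forbidden (ΔS, ΔL, ΔJ fail)
(c) allowed
(d) allowed
(e) allowed
(f) forbidden (ΔS, ΔL fail)
Total allowed: 4 of 6.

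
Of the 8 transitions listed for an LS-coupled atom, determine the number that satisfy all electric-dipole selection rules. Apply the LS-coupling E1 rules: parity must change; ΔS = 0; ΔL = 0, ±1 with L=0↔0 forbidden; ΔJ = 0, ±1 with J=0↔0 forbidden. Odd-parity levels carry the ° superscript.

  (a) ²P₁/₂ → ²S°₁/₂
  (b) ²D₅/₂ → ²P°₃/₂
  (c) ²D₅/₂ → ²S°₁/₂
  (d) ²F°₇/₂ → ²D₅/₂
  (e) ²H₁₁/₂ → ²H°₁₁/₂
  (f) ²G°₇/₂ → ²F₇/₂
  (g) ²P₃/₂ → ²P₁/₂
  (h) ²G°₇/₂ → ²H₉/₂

(a) allowed
(b) allowed
(c) forbidden (ΔL, ΔJ fail)
(d) allowed
(e) allowed
(f) allowed
(g) forbidden (parity fails)
(h) allowed
Total allowed: 6 of 8.

6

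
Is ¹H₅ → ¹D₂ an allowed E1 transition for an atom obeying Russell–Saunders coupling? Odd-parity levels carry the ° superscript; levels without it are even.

ΔL = 0, ±1 (not L=0↔0): L: 5 → 2, ΔL = -3 — fails.
ΔJ = 0, ±1 (not J=0↔0): J: 5 → 2, ΔJ = -3 — fails.
Parity must change: even → even — fails.
ΔS = 0: S: 0 → 0 — passes.
Rule(s) violated: parity, ΔL, ΔJ.

forbidden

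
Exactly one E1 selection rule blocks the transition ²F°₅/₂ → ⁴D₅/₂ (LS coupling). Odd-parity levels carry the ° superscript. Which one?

Reading off the term symbols: S 1/2→3/2, L 3→2, J 5/2→5/2, parity odd→even.
Parity must change: odd → even — satisfied.
ΔS = 0: S: 1/2 → 3/2 — violated.
ΔL = 0, ±1 (not L=0↔0): L: 3 → 2, ΔL = -1 — satisfied.
ΔJ = 0, ±1 (not J=0↔0): J: 5/2 → 5/2, ΔJ = +0 — satisfied.

the ΔS = 0 rule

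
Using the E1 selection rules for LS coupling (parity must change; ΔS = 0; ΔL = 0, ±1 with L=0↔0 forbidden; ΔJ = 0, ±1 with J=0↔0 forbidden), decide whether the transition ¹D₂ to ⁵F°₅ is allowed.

Parity must change: even → odd — ✓.
ΔS = 0: S: 0 → 2 — ✗.
ΔL = 0, ±1 (not L=0↔0): L: 2 → 3, ΔL = +1 — ✓.
ΔJ = 0, ±1 (not J=0↔0): J: 2 → 5, ΔJ = +3 — ✗.
Rule(s) violated: ΔS, ΔJ.

forbidden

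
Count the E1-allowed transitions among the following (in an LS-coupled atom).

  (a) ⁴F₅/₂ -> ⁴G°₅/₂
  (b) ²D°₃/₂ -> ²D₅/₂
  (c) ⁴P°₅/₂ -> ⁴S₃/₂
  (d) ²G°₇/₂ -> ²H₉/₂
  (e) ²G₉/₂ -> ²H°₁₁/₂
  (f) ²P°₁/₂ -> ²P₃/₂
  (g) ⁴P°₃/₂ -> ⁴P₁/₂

7

(a) allowed
(b) allowed
(c) allowed
(d) allowed
(e) allowed
(f) allowed
(g) allowed
Total allowed: 7 of 7.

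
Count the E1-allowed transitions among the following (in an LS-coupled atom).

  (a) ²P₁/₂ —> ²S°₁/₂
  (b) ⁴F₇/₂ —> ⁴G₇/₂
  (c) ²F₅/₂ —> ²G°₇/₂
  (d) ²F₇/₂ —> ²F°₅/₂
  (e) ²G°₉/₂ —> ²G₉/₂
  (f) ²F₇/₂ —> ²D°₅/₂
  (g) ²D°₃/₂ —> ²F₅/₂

6

(a) allowed
(b) forbidden (parity fails)
(c) allowed
(d) allowed
(e) allowed
(f) allowed
(g) allowed
Total allowed: 6 of 7.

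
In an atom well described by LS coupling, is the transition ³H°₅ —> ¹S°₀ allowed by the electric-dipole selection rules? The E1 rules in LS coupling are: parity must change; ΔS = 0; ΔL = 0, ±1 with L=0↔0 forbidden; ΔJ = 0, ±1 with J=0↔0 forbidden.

forbidden

Reading off the term symbols: S 1→0, L 5→0, J 5→0, parity odd→odd.
Parity must change: odd → odd — fails.
ΔS = 0: S: 1 → 0 — fails.
ΔL = 0, ±1 (not L=0↔0): L: 5 → 0, ΔL = -5 — fails.
ΔJ = 0, ±1 (not J=0↔0): J: 5 → 0, ΔJ = -5 — fails.
Rule(s) violated: parity, ΔS, ΔL, ΔJ.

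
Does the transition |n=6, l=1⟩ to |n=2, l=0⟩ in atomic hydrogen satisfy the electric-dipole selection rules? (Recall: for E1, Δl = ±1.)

allowed

Initial l = 1, final l = 0, so Δl = -1. E1 requires Δl = ±1: ✓.
All E1 selection rules are satisfied.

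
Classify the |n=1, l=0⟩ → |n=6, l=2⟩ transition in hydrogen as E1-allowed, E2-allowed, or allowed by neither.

Δl = 2 − 0 = +2; l_i + l_f = 2.
E1 (Δl = ±1): not satisfied.
E2 (Δl = 0,±2, l_i+l_f ≥ 2): satisfied.

E2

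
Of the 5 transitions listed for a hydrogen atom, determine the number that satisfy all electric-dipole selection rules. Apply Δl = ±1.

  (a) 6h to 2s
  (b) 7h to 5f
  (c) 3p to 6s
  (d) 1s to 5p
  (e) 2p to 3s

(a) forbidden — Δl = -5 (E1 requires Δl = ±1)
(b) forbidden — Δl = -2 (E1 requires Δl = ±1)
(c) allowed
(d) allowed
(e) allowed
Total allowed: 3 of 5.

3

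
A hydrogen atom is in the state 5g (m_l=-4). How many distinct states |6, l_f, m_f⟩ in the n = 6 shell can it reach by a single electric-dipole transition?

E1 requires Δl = ±1, so l_f ∈ {3, 5}; with 0 ≤ l_f ≤ n_f−1 = 5, the allowed l_f values are {3, 5}.
For l_f = 3: m_f ∈ {m_i−1, m_i, m_i+1} ∩ [−3, 3] = {-3} → 1 state.
For l_f = 5: m_f ∈ {m_i−1, m_i, m_i+1} ∩ [−5, 5] = {-5, -4, -3} → 3 states.
Total: 4.

4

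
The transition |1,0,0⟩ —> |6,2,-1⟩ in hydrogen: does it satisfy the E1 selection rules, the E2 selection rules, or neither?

Δl = 2 − 0 = +2; l_i + l_f = 2.
Δm_l = -1.
E1 (Δl = ±1, |Δm_l| ≤ 1): not satisfied.
E2 (Δl = 0,±2, l_i+l_f ≥ 2, |Δm_l| ≤ 2): satisfied.

E2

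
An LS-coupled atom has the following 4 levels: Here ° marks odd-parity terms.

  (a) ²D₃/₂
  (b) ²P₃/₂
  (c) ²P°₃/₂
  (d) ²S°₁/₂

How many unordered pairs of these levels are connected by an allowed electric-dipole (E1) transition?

(a)–(b): forbidden (parity).
(a)–(c): allowed.
(a)–(d): forbidden (ΔL).
(b)–(c): allowed.
(b)–(d): allowed.
(c)–(d): forbidden (parity).
Allowed pairs: 3 of 6.

3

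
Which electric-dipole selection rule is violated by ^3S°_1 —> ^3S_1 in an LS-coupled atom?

the L=0 ↔ L=0 exclusion

Initial level: S=1, L=0, J=1, parity odd. Final level: S=1, L=0, J=1, parity even.
ΔJ = 0, ±1 (not J=0↔0): J: 1 → 1, ΔJ = +0 — satisfied.
Parity must change: odd → even — satisfied.
ΔS = 0: S: 1 → 1 — satisfied.
ΔL = 0, ±1 (not L=0↔0): L: 0 → 0, ΔL = +0 — violated.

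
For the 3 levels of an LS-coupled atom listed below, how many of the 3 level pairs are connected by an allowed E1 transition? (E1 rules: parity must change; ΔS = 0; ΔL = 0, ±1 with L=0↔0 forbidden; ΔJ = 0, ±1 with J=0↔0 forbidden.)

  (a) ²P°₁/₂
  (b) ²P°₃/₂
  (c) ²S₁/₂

2

(a)–(b): forbidden (parity).
(a)–(c): allowed.
(b)–(c): allowed.
Allowed pairs: 2 of 3.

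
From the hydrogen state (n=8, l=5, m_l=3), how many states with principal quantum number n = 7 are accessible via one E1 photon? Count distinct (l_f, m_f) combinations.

E1 requires Δl = ±1, so l_f ∈ {4, 6}; with 0 ≤ l_f ≤ n_f−1 = 6, the allowed l_f values are {4, 6}.
For l_f = 4: m_f ∈ {m_i−1, m_i, m_i+1} ∩ [−4, 4] = {2, 3, 4} → 3 states.
For l_f = 6: m_f ∈ {m_i−1, m_i, m_i+1} ∩ [−6, 6] = {2, 3, 4} → 3 states.
Total: 6.

6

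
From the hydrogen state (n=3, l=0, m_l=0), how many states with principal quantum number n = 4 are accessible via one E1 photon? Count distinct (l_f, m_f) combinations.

E1 requires Δl = ±1, so l_f ∈ {-1, 1}; with 0 ≤ l_f ≤ n_f−1 = 3, the allowed l_f values are {1}.
For l_f = 1: m_f ∈ {m_i−1, m_i, m_i+1} ∩ [−1, 1] = {-1, 0, 1} → 3 states.
Total: 3.

3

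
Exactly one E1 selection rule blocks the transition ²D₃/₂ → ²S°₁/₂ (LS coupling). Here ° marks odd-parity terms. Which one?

the ΔL = 0, ±1 rule

Parity must change: even → odd — ✓.
ΔS = 0: S: 1/2 → 1/2 — ✓.
ΔL = 0, ±1 (not L=0↔0): L: 2 → 0, ΔL = -2 — ✗.
ΔJ = 0, ±1 (not J=0↔0): J: 3/2 → 1/2, ΔJ = -1 — ✓.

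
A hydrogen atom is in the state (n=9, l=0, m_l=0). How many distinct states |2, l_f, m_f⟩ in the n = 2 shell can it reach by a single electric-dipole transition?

E1 requires Δl = ±1, so l_f ∈ {-1, 1}; with 0 ≤ l_f ≤ n_f−1 = 1, the allowed l_f values are {1}.
For l_f = 1: m_f ∈ {m_i−1, m_i, m_i+1} ∩ [−1, 1] = {-1, 0, 1} → 3 states.
Total: 3.

3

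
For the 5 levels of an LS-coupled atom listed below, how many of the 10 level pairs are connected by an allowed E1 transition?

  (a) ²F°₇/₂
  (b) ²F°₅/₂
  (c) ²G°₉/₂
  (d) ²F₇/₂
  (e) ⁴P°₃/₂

(a)–(b): forbidden (parity).
(a)–(c): forbidden (parity).
(a)–(d): allowed.
(a)–(e): forbidden (parity, ΔS, ΔL, ΔJ).
(b)–(c): forbidden (parity, ΔJ).
(b)–(d): allowed.
(b)–(e): forbidden (parity, ΔS, ΔL).
(c)–(d): allowed.
(c)–(e): forbidden (parity, ΔS, ΔL, ΔJ).
(d)–(e): forbidden (ΔS, ΔL, ΔJ).
Allowed pairs: 3 of 10.

3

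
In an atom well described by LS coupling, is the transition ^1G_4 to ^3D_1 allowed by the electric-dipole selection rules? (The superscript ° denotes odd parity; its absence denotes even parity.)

Initial level: S=0, L=4, J=4, parity even. Final level: S=1, L=2, J=1, parity even.
Parity must change: even → even — ✗.
ΔS = 0: S: 0 → 1 — ✗.
ΔL = 0, ±1 (not L=0↔0): L: 4 → 2, ΔL = -2 — ✗.
ΔJ = 0, ±1 (not J=0↔0): J: 4 → 1, ΔJ = -3 — ✗.
Rule(s) violated: parity, ΔS, ΔL, ΔJ.

forbidden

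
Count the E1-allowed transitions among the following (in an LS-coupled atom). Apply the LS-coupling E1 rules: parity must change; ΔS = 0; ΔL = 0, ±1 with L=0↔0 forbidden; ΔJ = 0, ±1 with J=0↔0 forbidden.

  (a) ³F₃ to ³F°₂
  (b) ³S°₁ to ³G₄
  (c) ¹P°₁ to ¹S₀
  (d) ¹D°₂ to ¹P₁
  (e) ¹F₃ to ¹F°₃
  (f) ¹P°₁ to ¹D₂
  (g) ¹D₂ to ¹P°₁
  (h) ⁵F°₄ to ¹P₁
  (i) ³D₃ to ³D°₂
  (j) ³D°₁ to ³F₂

(a) allowed
(b) forbidden (ΔL, ΔJ fail)
(c) allowed
(d) allowed
(e) allowed
(f) allowed
(g) allowed
(h) forbidden (ΔS, ΔL, ΔJ fail)
(i) allowed
(j) allowed
Total allowed: 8 of 10.

8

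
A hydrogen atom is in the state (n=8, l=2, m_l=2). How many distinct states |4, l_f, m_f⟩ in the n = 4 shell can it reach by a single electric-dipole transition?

4

E1 requires Δl = ±1, so l_f ∈ {1, 3}; with 0 ≤ l_f ≤ n_f−1 = 3, the allowed l_f values are {1, 3}.
For l_f = 1: m_f ∈ {m_i−1, m_i, m_i+1} ∩ [−1, 1] = {1} → 1 state.
For l_f = 3: m_f ∈ {m_i−1, m_i, m_i+1} ∩ [−3, 3] = {1, 2, 3} → 3 states.
Total: 4.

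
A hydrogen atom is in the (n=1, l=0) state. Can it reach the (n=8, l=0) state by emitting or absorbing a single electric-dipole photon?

forbidden

l: 0 → 0 (Δl = +0). Δl = ±1 fails.
The transition is electric-dipole forbidden.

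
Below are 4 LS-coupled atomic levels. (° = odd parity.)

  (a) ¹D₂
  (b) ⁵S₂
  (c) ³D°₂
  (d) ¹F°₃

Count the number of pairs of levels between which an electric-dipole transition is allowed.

1

(a)–(b): forbidden (parity, ΔS, ΔL).
(a)–(c): forbidden (ΔS).
(a)–(d): allowed.
(b)–(c): forbidden (ΔS, ΔL).
(b)–(d): forbidden (ΔS, ΔL).
(c)–(d): forbidden (parity, ΔS).
Allowed pairs: 1 of 6.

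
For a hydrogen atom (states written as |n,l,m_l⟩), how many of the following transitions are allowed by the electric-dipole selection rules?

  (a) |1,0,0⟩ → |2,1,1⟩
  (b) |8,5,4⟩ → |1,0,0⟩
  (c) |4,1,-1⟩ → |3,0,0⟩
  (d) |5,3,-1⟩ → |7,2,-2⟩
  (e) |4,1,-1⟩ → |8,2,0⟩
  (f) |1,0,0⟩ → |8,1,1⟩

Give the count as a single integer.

(a) allowed
(b) forbidden — Δl = -5 (E1 requires Δl = ±1); Δm_l = -4 (E1 requires Δm_l = 0, ±1)
(c) allowed
(d) allowed
(e) allowed
(f) allowed
Total allowed: 5 of 6.

5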